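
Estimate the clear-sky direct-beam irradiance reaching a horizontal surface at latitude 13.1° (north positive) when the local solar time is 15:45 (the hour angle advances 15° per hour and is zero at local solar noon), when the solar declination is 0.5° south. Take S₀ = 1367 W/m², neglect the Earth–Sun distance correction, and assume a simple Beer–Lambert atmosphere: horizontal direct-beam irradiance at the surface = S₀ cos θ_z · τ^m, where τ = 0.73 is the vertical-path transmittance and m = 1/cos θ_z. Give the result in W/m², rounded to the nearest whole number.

411 W/m²

Hour angle H = 15° × (15.75 − 12) = 56.25°.
cos θ_z = sin φ sin δ + cos φ cos δ cos H = (0.2267)(-0.0087) + (0.9740)(1.0000)(0.5556) = 0.5392.
Air mass m = 1/cos θ_z = 1/0.5392 = 1.855; τ^m = 0.73^1.855 = 0.5578.
Surface direct beam = 1367 × 0.5392 × 0.5578 = 411.15 W/m².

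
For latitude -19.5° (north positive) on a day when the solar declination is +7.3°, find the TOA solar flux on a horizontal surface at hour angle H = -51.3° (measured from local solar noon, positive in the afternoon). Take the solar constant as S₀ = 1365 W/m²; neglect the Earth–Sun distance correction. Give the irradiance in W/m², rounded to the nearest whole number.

With φ = -19.5°, δ = 7.3°, H = -51.30°: sin φ sin δ = -0.0424, cos φ cos δ cos H = 0.5846, so cos θ_z = 0.5422.
Top-of-atmosphere irradiance = S₀ cos θ_z = 1365 × 0.5422 = 740.10 W/m².

740 W/m²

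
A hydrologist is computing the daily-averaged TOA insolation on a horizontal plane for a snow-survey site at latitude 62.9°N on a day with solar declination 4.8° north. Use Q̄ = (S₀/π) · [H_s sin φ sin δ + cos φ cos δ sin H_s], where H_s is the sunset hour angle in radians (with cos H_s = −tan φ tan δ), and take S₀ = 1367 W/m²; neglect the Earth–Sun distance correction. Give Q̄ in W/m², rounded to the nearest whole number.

cos H_s = −tan(62.9°) · tan(4.8°) = -0.1641, so H_s = arccos(-0.1641) = 99.44°. In radians, H_s = 1.7356.
H_s sin φ sin δ = 1.7356 × 0.8902 × 0.0837 = 0.1293.
cos φ cos δ sin H_s = 0.4555 × 0.9965 × 0.9865 = 0.4478.
Q̄ = (1367/π) × (0.1293 + 0.4478) = 435.13 × 0.5771 = 251.11 W/m².

251 W/m²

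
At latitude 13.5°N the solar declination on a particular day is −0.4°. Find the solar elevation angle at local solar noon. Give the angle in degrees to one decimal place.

76.1°

At local solar noon the hour angle is zero, so the elevation is 90° − |φ − δ| = 90° − |13.5° − (-0.4°)| = 90° − 13.9° = 76.1°.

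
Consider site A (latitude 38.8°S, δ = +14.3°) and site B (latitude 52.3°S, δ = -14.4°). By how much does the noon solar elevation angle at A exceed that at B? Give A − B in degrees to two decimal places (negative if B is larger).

A: 90° − |-38.8 − (14.3)| = 36.90°.
B: 90° − |-52.3 − (-14.4)| = 52.10°.
A − B = 36.90 − 52.10 = -15.20°.

-15.20°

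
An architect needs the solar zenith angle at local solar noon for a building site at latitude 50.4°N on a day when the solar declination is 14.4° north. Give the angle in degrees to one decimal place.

At local solar noon the hour angle is zero, so the zenith angle is |φ − δ| = |50.4° − (14.4°)| = 36.0°.

36.0°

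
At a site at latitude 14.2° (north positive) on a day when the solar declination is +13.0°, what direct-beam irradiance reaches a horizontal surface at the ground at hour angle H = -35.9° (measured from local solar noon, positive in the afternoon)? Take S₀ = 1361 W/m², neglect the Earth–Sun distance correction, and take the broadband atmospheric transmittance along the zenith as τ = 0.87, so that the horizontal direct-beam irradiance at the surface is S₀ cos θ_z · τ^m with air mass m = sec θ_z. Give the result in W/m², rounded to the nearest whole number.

cos θ_z = sin(14.2°) sin(13.0°) + cos(14.2°) cos(13.0°) cos(-35.90°) = 0.0552 + 0.7652 = 0.8204.
Air mass m = 1/cos θ_z = 1/0.8204 = 1.219; τ^m = 0.87^1.219 = 0.8439.
Surface direct beam = 1361 × 0.8204 × 0.8439 = 942.27 W/m².

942 W/m²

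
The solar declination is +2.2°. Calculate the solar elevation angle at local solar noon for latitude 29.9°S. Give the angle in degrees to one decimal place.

57.9°

At local solar noon the hour angle is zero, so the elevation is 90° − |φ − δ| = 90° − |-29.9° − (2.2°)| = 90° − 32.1° = 57.9°.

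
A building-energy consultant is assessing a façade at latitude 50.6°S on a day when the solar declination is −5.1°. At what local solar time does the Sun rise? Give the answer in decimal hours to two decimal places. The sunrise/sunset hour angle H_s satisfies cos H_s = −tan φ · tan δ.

5.58 h

cos H_s = −tan(-50.6°) · tan(-5.1°) = -0.1087, so H_s = arccos(-0.1087) = 96.24°.
Sunrise is at 12 − H_s/15 = 12 − 6.416 = 5.584 h local solar time.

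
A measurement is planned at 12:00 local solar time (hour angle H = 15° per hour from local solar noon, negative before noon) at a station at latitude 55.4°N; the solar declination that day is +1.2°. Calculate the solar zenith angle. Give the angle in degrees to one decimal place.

Hour angle H = 15° × (12 − 12) = 0.00°.
cos θ_z = sin(55.4°) sin(1.2°) + cos(55.4°) cos(1.2°) cos(0.00°) = 0.0172 + 0.5677 = 0.5849.
θ_z = arccos(0.5849) = 54.20°.

54.2°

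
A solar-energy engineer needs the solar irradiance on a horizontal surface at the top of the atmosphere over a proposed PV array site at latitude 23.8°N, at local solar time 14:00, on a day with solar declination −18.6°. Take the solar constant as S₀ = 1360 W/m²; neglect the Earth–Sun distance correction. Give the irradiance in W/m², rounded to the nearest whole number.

Hour angle H = 15° × (14 − 12) = 30.00°.
cos θ_z = sin(23.8°) sin(-18.6°) + cos(23.8°) cos(-18.6°) cos(30.00°) = -0.1287 + 0.7510 = 0.6223.
Top-of-atmosphere irradiance = S₀ cos θ_z = 1360 × 0.6223 = 846.33 W/m².

846 W/m²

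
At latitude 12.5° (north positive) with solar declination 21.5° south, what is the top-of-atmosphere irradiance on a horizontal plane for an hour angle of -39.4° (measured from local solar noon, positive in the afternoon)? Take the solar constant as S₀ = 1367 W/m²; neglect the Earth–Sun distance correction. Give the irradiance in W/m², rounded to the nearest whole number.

851 W/m²

cos θ_z = sin φ sin δ + cos φ cos δ cos H = (0.2164)(-0.3665) + (0.9763)(0.9304)(0.7727) = 0.6226.
Top-of-atmosphere irradiance = S₀ cos θ_z = 1367 × 0.6226 = 851.09 W/m².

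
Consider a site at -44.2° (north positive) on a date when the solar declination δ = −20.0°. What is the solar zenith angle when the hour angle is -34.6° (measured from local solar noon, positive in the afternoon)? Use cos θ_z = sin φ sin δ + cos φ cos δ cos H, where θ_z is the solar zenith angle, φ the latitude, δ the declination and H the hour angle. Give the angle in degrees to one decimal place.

37.5°

With φ = -44.2°, δ = -20.0°, H = -34.60°: sin φ sin δ = 0.2384, cos φ cos δ cos H = 0.5545, so cos θ_z = 0.7929.
θ_z = arccos(0.7929) = 37.54°.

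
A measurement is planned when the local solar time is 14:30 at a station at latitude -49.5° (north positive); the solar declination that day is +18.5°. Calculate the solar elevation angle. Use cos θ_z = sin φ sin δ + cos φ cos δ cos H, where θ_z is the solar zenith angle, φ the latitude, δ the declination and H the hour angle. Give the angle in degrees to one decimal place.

Hour angle H = 15° × (14.5 − 12) = 37.50°.
With φ = -49.5°, δ = 18.5°, H = 37.50°: sin φ sin δ = -0.2413, cos φ cos δ cos H = 0.4886, so cos θ_z = 0.2473.
θ_z = arccos(0.2473) = 75.68°, so the elevation is 90° − 75.68° = 14.32°.

14.3°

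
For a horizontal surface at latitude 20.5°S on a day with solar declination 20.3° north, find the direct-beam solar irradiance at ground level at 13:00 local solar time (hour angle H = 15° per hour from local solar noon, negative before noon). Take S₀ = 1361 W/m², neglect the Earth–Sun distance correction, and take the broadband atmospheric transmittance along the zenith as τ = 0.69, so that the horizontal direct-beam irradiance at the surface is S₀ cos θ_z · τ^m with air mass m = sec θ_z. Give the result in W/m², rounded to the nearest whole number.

Hour angle H = 15° × (13 − 12) = 15.00°.
cos θ_z = sin φ sin δ + cos φ cos δ cos H = (-0.3502)(0.3469) + (0.9367)(0.9379)(0.9659) = 0.7271.
Air mass m = 1/cos θ_z = 1/0.7271 = 1.375; τ^m = 0.69^1.375 = 0.6004.
Surface direct beam = 1361 × 0.7271 × 0.6004 = 594.15 W/m².

594 W/m²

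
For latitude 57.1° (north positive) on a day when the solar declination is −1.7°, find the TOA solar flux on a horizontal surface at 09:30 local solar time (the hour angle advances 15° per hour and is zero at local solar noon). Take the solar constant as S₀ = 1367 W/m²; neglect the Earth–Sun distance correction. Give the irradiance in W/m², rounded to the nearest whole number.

555 W/m²

Hour angle H = 15° × (9.5 − 12) = -37.50°.
cos θ_z = sin(57.1°) sin(-1.7°) + cos(57.1°) cos(-1.7°) cos(-37.50°) = -0.0249 + 0.4307 = 0.4058.
Top-of-atmosphere irradiance = S₀ cos θ_z = 1367 × 0.4058 = 554.73 W/m².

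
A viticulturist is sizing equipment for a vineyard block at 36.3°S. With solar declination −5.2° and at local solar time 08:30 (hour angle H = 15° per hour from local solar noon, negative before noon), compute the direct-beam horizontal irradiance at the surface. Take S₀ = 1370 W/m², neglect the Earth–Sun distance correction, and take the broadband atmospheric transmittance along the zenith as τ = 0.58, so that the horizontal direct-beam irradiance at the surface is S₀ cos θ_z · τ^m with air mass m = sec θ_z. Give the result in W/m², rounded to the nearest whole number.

272 W/m²

Hour angle H = 15° × (8.5 − 12) = -52.50°.
cos θ_z = sin(-36.3°) sin(-5.2°) + cos(-36.3°) cos(-5.2°) cos(-52.50°) = 0.0537 + 0.4886 = 0.5423.
Air mass m = 1/cos θ_z = 1/0.5423 = 1.844; τ^m = 0.58^1.844 = 0.3662.
Surface direct beam = 1370 × 0.5423 × 0.3662 = 272.07 W/m².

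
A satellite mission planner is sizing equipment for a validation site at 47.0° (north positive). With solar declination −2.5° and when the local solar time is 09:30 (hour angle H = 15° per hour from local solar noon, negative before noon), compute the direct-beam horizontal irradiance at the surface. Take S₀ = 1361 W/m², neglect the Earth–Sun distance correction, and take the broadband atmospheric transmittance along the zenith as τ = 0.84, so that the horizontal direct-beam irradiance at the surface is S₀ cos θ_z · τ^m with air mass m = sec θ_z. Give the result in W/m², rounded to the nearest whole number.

491 W/m²

Hour angle H = 15° × (9.5 − 12) = -37.50°.
With φ = 47.0°, δ = -2.5°, H = -37.50°: sin φ sin δ = -0.0319, cos φ cos δ cos H = 0.5406, so cos θ_z = 0.5087.
Air mass m = 1/cos θ_z = 1/0.5087 = 1.966; τ^m = 0.84^1.966 = 0.7098.
Surface direct beam = 1361 × 0.5087 × 0.7098 = 491.42 W/m².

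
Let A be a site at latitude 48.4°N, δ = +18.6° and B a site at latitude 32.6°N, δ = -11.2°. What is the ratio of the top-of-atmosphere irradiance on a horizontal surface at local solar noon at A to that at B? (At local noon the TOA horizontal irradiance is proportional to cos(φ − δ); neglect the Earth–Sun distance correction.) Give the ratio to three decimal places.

A: cos θ_z = cos(48.4° − (18.6°)) = 0.8678.
B: cos θ_z = cos(32.6° − (-11.2°)) = 0.7218.
Ratio A/B = 0.8678 / 0.7218 = 1.2023.

1.202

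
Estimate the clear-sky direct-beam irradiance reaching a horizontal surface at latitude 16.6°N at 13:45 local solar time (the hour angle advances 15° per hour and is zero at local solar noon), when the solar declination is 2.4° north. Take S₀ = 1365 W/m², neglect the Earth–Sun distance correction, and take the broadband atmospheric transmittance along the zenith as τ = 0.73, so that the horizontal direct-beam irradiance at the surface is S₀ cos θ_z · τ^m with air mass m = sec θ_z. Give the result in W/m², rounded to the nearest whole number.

828 W/m²

Hour angle H = 15° × (13.75 − 12) = 26.25°.
With φ = 16.6°, δ = 2.4°, H = 26.25°: sin φ sin δ = 0.0120, cos φ cos δ cos H = 0.8587, so cos θ_z = 0.8707.
Air mass m = 1/cos θ_z = 1/0.8707 = 1.149; τ^m = 0.73^1.149 = 0.6966.
Surface direct beam = 1365 × 0.8707 × 0.6966 = 827.91 W/m².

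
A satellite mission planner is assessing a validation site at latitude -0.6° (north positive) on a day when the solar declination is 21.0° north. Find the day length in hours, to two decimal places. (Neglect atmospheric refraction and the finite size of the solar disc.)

The sunset hour angle satisfies cos H_s = −tan φ tan δ = 0.0040, giving H_s = 89.77°.
Day length = 2 H_s / 15° h⁻¹ = 179.54° / 15 = 11.969 h.

11.97 hours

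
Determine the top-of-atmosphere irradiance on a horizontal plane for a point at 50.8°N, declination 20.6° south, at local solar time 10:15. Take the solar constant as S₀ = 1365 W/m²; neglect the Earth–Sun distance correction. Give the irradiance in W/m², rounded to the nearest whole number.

352 W/m²

Hour angle H = 15° × (10.25 − 12) = -26.25°.
cos θ_z = sin(50.8°) sin(-20.6°) + cos(50.8°) cos(-20.6°) cos(-26.25°) = -0.2727 + 0.5306 = 0.2579.
Top-of-atmosphere irradiance = S₀ cos θ_z = 1365 × 0.2579 = 352.03 W/m².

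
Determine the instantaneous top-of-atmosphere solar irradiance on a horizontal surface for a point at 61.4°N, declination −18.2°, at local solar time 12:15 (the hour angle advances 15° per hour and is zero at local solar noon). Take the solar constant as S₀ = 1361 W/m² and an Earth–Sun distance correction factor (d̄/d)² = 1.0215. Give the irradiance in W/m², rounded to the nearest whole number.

Hour angle H = 15° × (12.25 − 12) = 3.75°.
cos θ_z = sin(61.4°) sin(-18.2°) + cos(61.4°) cos(-18.2°) cos(3.75°) = -0.2742 + 0.4538 = 0.1796.
Top-of-atmosphere irradiance = S₀ (d̄/d)² cos θ_z = 1361 × 1.0215 × 0.1796 = 249.69 W/m².

250 W/m²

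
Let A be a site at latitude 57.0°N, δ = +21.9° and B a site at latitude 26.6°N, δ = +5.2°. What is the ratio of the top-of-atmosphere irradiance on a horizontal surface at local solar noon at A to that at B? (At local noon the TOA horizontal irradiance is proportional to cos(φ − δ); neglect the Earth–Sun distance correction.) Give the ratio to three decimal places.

0.879

A: cos θ_z = cos(57.0° − (21.9°)) = 0.8181.
B: cos θ_z = cos(26.6° − (5.2°)) = 0.9311.
Ratio A/B = 0.8181 / 0.9311 = 0.8786.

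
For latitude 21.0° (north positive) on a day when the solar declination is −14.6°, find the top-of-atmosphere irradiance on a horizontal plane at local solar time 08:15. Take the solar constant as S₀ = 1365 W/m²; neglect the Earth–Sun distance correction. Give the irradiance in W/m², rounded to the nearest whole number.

Hour angle H = 15° × (8.25 − 12) = -56.25°.
cos θ_z = sin(21.0°) sin(-14.6°) + cos(21.0°) cos(-14.6°) cos(-56.25°) = -0.0903 + 0.5019 = 0.4116.
Top-of-atmosphere irradiance = S₀ cos θ_z = 1365 × 0.4116 = 561.83 W/m².

562 W/m²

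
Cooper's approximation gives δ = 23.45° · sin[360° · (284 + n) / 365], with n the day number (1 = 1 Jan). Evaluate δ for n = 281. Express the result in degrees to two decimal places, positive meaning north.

360 × (284 + 281) / 365 = 557.260°; sin(557.260°) = -0.2967.
δ = 23.45 × -0.2967 = -6.958° ≈ -6.96°.

-6.96°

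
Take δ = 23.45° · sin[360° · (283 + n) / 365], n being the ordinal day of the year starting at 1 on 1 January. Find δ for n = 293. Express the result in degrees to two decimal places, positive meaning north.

-11.05°

360 × (283 + 293) / 365 = 568.110°; sin(568.110°) = -0.4712.
δ = 23.45 × -0.4712 = -11.050° ≈ -11.05°.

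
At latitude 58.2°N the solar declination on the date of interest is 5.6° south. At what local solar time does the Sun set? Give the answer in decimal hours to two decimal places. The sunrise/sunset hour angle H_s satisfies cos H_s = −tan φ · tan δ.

17.39 h

−tan φ tan δ = −(1.6128)(-0.0981) = 0.1582; H_s = arccos(0.1582) = 80.90°.
Sunset is at 12 + H_s/15 = 12 + 5.393 = 17.393 h local solar time.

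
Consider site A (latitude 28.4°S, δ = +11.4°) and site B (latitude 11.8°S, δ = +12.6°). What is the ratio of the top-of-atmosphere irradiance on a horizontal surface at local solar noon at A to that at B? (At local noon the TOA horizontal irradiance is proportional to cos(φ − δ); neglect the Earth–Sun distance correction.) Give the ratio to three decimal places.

0.844

A: cos θ_z = cos(-28.4° − (11.4°)) = 0.7683.
B: cos θ_z = cos(-11.8° − (12.6°)) = 0.9107.
Ratio A/B = 0.7683 / 0.9107 = 0.8436.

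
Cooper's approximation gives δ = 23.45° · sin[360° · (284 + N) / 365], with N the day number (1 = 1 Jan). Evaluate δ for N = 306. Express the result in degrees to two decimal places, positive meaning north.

360 × (284 + 306) / 365 = 581.918°; sin(581.918°) = -0.6681.
δ = 23.45 × -0.6681 = -15.667° ≈ -15.67°.

-15.67°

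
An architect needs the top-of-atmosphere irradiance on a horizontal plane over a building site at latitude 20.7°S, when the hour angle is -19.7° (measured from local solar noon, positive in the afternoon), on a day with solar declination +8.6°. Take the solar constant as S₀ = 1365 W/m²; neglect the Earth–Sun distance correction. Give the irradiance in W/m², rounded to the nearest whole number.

1116 W/m²

cos θ_z = sin(-20.7°) sin(8.6°) + cos(-20.7°) cos(8.6°) cos(-19.70°) = -0.0529 + 0.8708 = 0.8179.
Top-of-atmosphere irradiance = S₀ cos θ_z = 1365 × 0.8179 = 1116.43 W/m².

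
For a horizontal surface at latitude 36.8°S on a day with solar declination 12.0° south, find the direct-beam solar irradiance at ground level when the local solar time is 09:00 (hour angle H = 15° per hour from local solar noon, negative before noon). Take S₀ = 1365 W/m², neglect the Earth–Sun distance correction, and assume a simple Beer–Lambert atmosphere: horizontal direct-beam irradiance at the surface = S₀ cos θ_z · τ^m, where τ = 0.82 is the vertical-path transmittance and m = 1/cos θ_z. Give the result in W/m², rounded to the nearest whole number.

Hour angle H = 15° × (9 − 12) = -45.00°.
With φ = -36.8°, δ = -12.0°, H = -45.00°: sin φ sin δ = 0.1245, cos φ cos δ cos H = 0.5538, so cos θ_z = 0.6783.
Air mass m = 1/cos θ_z = 1/0.6783 = 1.474; τ^m = 0.82^1.474 = 0.7464.
Surface direct beam = 1365 × 0.6783 × 0.7464 = 691.08 W/m².

691 W/m²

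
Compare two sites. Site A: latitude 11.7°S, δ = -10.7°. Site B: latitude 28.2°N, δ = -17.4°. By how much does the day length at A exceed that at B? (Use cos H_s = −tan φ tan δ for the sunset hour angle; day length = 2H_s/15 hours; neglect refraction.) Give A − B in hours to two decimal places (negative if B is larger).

A: H_s = arccos(−tan -11.7° · tan -10.7°) = 92.24°, so 2H_s/15 = 12.2987 h.
B: H_s = arccos(−tan 28.2° · tan -17.4°) = 80.33°, so 2H_s/15 = 10.7107 h.
A − B = 12.2987 − 10.7107 = 1.5880 h.

+1.59 h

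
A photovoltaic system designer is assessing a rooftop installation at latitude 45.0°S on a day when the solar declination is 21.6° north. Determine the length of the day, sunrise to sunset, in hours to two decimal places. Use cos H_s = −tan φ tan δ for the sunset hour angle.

8.89 hours

cos H_s = −tan(-45.0°) · tan(21.6°) = 0.3959, so H_s = arccos(0.3959) = 66.68°.
Day length = 2 H_s / 15° h⁻¹ = 133.36° / 15 = 8.891 h.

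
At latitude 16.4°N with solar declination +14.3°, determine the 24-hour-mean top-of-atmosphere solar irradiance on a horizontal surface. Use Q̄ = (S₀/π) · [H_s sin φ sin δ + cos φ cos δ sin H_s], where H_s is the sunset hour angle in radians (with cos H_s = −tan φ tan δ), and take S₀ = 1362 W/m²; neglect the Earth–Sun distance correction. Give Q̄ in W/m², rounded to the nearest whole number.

cos H_s = −tan(16.4°) · tan(14.3°) = -0.0750, so H_s = arccos(-0.0750) = 94.30°. In radians, H_s = 1.6458.
H_s sin φ sin δ = 1.6458 × 0.2823 × 0.2470 = 0.1148.
cos φ cos δ sin H_s = 0.9593 × 0.9690 × 0.9972 = 0.9270.
Q̄ = (1362/π) × (0.1148 + 0.9270) = 433.54 × 1.0418 = 451.66 W/m².

452 W/m²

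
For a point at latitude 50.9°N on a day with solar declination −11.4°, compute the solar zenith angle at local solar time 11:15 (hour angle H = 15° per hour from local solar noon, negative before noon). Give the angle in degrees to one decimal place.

Hour angle H = 15° × (11.25 − 12) = -11.25°.
With φ = 50.9°, δ = -11.4°, H = -11.25°: sin φ sin δ = -0.1534, cos φ cos δ cos H = 0.6064, so cos θ_z = 0.4530.
θ_z = arccos(0.4530) = 63.06°.

63.1°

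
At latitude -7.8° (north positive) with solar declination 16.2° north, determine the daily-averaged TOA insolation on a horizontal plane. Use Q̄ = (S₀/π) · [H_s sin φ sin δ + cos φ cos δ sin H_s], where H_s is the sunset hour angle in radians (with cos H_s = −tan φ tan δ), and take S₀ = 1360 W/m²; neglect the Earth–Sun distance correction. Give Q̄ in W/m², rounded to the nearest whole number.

386 W/m²

The sunset hour angle satisfies cos H_s = −tan φ tan δ = 0.0398, giving H_s = 87.72°. In radians, H_s = 1.5310.
H_s sin φ sin δ = 1.5310 × -0.1357 × 0.2790 = -0.0580.
cos φ cos δ sin H_s = 0.9907 × 0.9603 × 0.9992 = 0.9506.
Q̄ = (1360/π) × (-0.0580 + 0.9506) = 432.90 × 0.8926 = 386.41 W/m².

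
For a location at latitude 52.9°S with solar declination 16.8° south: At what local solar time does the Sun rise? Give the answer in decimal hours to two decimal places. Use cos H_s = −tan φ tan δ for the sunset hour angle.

−tan φ tan δ = −(-1.3222)(-0.3019) = -0.3992; H_s = arccos(-0.3992) = 113.53°.
Sunrise is at 12 − H_s/15 = 12 − 7.569 = 4.431 h local solar time.

4.43 h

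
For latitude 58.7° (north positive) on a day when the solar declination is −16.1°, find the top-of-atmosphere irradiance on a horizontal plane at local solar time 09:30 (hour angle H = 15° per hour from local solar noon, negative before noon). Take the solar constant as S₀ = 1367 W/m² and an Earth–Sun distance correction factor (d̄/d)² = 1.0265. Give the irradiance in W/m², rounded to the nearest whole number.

Hour angle H = 15° × (9.5 − 12) = -37.50°.
cos θ_z = sin φ sin δ + cos φ cos δ cos H = (0.8545)(-0.2773) + (0.5195)(0.9608)(0.7934) = 0.1591.
Top-of-atmosphere irradiance = S₀ (d̄/d)² cos θ_z = 1367 × 1.0265 × 0.1591 = 223.25 W/m².

223 W/m²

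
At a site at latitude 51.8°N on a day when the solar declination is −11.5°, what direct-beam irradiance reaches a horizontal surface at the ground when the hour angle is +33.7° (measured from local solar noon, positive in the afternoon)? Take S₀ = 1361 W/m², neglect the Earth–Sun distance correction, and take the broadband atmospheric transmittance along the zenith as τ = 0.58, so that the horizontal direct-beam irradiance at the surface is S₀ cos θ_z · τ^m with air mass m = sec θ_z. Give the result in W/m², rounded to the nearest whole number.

99 W/m²

cos θ_z = sin(51.8°) sin(-11.5°) + cos(51.8°) cos(-11.5°) cos(33.70°) = -0.1567 + 0.5042 = 0.3475.
Air mass m = 1/cos θ_z = 1/0.3475 = 2.878; τ^m = 0.58^2.878 = 0.2085.
Surface direct beam = 1361 × 0.3475 × 0.2085 = 98.61 W/m².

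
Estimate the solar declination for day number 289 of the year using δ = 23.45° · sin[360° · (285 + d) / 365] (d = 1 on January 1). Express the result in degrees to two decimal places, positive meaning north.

-10.33°

360 × (285 + 289) / 365 = 566.137°; sin(566.137°) = -0.4405.
δ = 23.45 × -0.4405 = -10.330° ≈ -10.33°.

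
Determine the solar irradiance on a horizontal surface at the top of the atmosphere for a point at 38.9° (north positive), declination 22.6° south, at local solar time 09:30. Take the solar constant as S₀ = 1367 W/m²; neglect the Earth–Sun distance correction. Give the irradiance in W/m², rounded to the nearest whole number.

449 W/m²

Hour angle H = 15° × (9.5 − 12) = -37.50°.
With φ = 38.9°, δ = -22.6°, H = -37.50°: sin φ sin δ = -0.2413, cos φ cos δ cos H = 0.5700, so cos θ_z = 0.3287.
Top-of-atmosphere irradiance = S₀ cos θ_z = 1367 × 0.3287 = 449.33 W/m².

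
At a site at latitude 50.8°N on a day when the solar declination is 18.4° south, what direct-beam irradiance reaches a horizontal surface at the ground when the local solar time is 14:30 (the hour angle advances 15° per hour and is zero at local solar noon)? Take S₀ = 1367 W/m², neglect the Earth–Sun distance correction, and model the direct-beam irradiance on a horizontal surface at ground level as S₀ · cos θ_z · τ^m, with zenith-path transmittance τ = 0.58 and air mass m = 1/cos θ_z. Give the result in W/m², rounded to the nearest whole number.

30 W/m²

Hour angle H = 15° × (14.5 − 12) = 37.50°.
With φ = 50.8°, δ = -18.4°, H = 37.50°: sin φ sin δ = -0.2446, cos φ cos δ cos H = 0.4758, so cos θ_z = 0.2312.
Air mass m = 1/cos θ_z = 1/0.2312 = 4.325; τ^m = 0.58^4.325 = 0.0948.
Surface direct beam = 1367 × 0.2312 × 0.0948 = 29.96 W/m².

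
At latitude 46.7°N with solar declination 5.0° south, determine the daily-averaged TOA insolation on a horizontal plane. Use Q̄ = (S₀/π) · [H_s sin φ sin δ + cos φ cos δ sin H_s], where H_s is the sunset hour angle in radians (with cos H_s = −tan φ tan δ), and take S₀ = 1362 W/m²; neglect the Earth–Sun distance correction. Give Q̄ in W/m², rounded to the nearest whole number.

254 W/m²

cos H_s = −tan(46.7°) · tan(-5.0°) = 0.0928, so H_s = arccos(0.0928) = 84.68°. In radians, H_s = 1.4779.
H_s sin φ sin δ = 1.4779 × 0.7278 × -0.0872 = -0.0938.
cos φ cos δ sin H_s = 0.6858 × 0.9962 × 0.9957 = 0.6803.
Q̄ = (1362/π) × (-0.0938 + 0.6803) = 433.54 × 0.5865 = 254.27 W/m².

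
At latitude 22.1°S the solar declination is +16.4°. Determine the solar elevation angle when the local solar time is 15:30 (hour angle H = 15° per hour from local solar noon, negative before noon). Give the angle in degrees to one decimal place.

Hour angle H = 15° × (15.5 − 12) = 52.50°.
cos θ_z = sin φ sin δ + cos φ cos δ cos H = (-0.3762)(0.2823) + (0.9265)(0.9593)(0.6088) = 0.4349.
θ_z = arccos(0.4349) = 64.22°, so the elevation is 90° − 64.22° = 25.78°.

25.8°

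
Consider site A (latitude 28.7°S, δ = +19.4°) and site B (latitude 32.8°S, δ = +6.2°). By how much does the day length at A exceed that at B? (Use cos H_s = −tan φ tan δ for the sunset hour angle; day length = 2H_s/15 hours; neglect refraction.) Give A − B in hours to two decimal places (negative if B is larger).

-0.95 h

A: H_s = arccos(−tan -28.7° · tan 19.4°) = 78.88°, so 2H_s/15 = 10.5173 h.
B: H_s = arccos(−tan -32.8° · tan 6.2°) = 85.99°, so 2H_s/15 = 11.4653 h.
A − B = 10.5173 − 11.4653 = -0.9480 h.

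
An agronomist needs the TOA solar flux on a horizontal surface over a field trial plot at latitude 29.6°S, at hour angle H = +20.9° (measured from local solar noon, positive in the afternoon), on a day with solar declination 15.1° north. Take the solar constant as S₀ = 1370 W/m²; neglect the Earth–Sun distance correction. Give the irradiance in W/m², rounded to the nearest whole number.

With φ = -29.6°, δ = 15.1°, H = 20.90°: sin φ sin δ = -0.1287, cos φ cos δ cos H = 0.7842, so cos θ_z = 0.6555.
Top-of-atmosphere irradiance = S₀ cos θ_z = 1370 × 0.6555 = 898.03 W/m².

898 W/m²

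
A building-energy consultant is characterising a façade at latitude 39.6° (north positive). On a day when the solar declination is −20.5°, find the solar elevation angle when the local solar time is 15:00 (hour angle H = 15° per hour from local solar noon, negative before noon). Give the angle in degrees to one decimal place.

16.7°

Hour angle H = 15° × (15 − 12) = 45.00°.
cos θ_z = sin(39.6°) sin(-20.5°) + cos(39.6°) cos(-20.5°) cos(45.00°) = -0.2232 + 0.5103 = 0.2871.
θ_z = arccos(0.2871) = 73.32°, so the elevation is 90° − 73.32° = 16.68°.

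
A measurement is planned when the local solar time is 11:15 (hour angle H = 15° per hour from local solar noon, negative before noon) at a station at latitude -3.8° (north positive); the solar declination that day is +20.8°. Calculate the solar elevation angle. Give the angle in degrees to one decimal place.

63.0°

Hour angle H = 15° × (11.25 − 12) = -11.25°.
With φ = -3.8°, δ = 20.8°, H = -11.25°: sin φ sin δ = -0.0235, cos φ cos δ cos H = 0.9148, so cos θ_z = 0.8913.
θ_z = arccos(0.8913) = 26.96°, so the elevation is 90° − 26.96° = 63.04°.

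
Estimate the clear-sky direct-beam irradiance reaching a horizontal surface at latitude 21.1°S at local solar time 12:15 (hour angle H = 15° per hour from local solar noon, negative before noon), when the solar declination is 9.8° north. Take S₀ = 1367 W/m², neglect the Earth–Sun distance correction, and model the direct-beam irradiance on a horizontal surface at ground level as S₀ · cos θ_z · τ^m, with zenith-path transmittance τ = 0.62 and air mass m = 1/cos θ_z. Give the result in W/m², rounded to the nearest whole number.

Hour angle H = 15° × (12.25 − 12) = 3.75°.
cos θ_z = sin(-21.1°) sin(9.8°) + cos(-21.1°) cos(9.8°) cos(3.75°) = -0.0613 + 0.9174 = 0.8561.
Air mass m = 1/cos θ_z = 1/0.8561 = 1.168; τ^m = 0.62^1.168 = 0.5722.
Surface direct beam = 1367 × 0.8561 × 0.5722 = 669.64 W/m².

670 W/m²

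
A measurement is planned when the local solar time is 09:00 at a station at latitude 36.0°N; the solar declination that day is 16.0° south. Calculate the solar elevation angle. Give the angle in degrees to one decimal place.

22.8°

Hour angle H = 15° × (9 − 12) = -45.00°.
With φ = 36.0°, δ = -16.0°, H = -45.00°: sin φ sin δ = -0.1620, cos φ cos δ cos H = 0.5499, so cos θ_z = 0.3879.
θ_z = arccos(0.3879) = 67.18°, so the elevation is 90° − 67.18° = 22.82°.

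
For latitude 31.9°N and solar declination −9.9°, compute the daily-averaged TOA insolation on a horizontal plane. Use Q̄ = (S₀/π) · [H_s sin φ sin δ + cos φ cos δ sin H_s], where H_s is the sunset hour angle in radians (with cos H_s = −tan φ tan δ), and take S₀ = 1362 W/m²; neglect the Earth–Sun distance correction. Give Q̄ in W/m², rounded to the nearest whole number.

303 W/m²

The sunset hour angle satisfies cos H_s = −tan φ tan δ = 0.1086, giving H_s = 83.77°. In radians, H_s = 1.4621.
H_s sin φ sin δ = 1.4621 × 0.5284 × -0.1719 = -0.1328.
cos φ cos δ sin H_s = 0.8490 × 0.9851 × 0.9941 = 0.8314.
Q̄ = (1362/π) × (-0.1328 + 0.8314) = 433.54 × 0.6986 = 302.87 W/m².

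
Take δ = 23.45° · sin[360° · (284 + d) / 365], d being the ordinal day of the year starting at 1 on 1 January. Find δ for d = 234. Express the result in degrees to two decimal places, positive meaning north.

360 × (284 + 234) / 365 = 510.904°; sin(510.904°) = 0.4863.
δ = 23.45 × 0.4863 = 11.404° ≈ +11.40°.

+11.40°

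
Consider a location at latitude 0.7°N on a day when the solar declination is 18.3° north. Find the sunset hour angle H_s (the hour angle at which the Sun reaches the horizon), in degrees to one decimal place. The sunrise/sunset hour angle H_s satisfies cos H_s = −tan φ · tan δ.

90.2°

cos H_s = −tan(0.7°) · tan(18.3°) = -0.0040, so H_s = arccos(-0.0040) = 90.23°.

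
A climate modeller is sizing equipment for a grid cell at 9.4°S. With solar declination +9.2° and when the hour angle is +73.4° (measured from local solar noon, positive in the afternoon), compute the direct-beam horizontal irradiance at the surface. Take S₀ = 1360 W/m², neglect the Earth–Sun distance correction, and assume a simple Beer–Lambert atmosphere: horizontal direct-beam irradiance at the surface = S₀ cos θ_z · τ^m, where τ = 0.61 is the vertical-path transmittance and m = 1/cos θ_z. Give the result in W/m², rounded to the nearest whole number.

48 W/m²

cos θ_z = sin(-9.4°) sin(9.2°) + cos(-9.4°) cos(9.2°) cos(73.40°) = -0.0261 + 0.2782 = 0.2521.
Air mass m = 1/cos θ_z = 1/0.2521 = 3.967; τ^m = 0.61^3.967 = 0.1407.
Surface direct beam = 1360 × 0.2521 × 0.1407 = 48.24 W/m².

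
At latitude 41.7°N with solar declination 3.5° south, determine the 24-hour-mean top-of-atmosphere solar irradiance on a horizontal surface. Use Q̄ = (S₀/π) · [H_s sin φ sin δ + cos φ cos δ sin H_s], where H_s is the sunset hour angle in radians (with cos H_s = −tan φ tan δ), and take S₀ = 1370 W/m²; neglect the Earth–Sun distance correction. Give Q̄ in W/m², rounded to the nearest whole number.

298 W/m²

cos H_s = −tan(41.7°) · tan(-3.5°) = 0.0545, so H_s = arccos(0.0545) = 86.88°. In radians, H_s = 1.5163.
H_s sin φ sin δ = 1.5163 × 0.6652 × -0.0610 = -0.0615.
cos φ cos δ sin H_s = 0.7466 × 0.9981 × 0.9985 = 0.7441.
Q̄ = (1370/π) × (-0.0615 + 0.7441) = 436.08 × 0.6826 = 297.67 W/m².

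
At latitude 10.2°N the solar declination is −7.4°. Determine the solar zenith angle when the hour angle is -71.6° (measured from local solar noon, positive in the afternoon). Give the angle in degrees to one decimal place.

73.4°

With φ = 10.2°, δ = -7.4°, H = -71.60°: sin φ sin δ = -0.0228, cos φ cos δ cos H = 0.3081, so cos θ_z = 0.2853.
θ_z = arccos(0.2853) = 73.42°.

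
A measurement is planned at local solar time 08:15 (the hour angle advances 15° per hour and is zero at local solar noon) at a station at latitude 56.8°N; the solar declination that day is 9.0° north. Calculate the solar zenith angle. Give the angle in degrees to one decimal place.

Hour angle H = 15° × (8.25 − 12) = -56.25°.
With φ = 56.8°, δ = 9.0°, H = -56.25°: sin φ sin δ = 0.1309, cos φ cos δ cos H = 0.3005, so cos θ_z = 0.4314.
θ_z = arccos(0.4314) = 64.44°.

64.4°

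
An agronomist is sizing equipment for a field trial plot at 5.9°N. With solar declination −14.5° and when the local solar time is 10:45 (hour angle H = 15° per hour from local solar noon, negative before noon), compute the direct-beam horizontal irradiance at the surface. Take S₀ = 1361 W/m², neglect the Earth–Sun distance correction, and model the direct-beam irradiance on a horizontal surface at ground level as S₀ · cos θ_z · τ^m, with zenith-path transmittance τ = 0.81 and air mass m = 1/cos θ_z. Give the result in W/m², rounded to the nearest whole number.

Hour angle H = 15° × (10.75 − 12) = -18.75°.
cos θ_z = sin φ sin δ + cos φ cos δ cos H = (0.1028)(-0.2504) + (0.9947)(0.9681)(0.9469) = 0.8861.
Air mass m = 1/cos θ_z = 1/0.8861 = 1.129; τ^m = 0.81^1.129 = 0.7883.
Surface direct beam = 1361 × 0.8861 × 0.7883 = 950.68 W/m².

951 W/m²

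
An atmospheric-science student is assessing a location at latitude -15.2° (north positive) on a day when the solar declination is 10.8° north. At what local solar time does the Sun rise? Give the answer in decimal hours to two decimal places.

The sunset hour angle satisfies cos H_s = −tan φ tan δ = 0.0518, giving H_s = 87.03°.
Sunrise is at 12 − H_s/15 = 12 − 5.802 = 6.198 h local solar time.

6.20 h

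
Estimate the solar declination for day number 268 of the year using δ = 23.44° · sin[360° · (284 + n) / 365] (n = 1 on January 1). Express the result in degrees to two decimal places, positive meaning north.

-1.81°

360 × (284 + 268) / 365 = 544.438°; sin(544.438°) = -0.0774.
δ = 23.44 × -0.0774 = -1.814° ≈ -1.81°.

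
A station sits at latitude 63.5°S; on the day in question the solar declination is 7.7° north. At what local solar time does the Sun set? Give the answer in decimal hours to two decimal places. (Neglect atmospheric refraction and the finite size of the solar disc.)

cos H_s = −tan(-63.5°) · tan(7.7°) = 0.2712, so H_s = arccos(0.2712) = 74.26°.
Sunset is at 12 + H_s/15 = 12 + 4.951 = 16.951 h local solar time.

16.95 h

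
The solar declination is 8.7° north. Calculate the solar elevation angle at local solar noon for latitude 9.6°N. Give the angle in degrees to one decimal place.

At local solar noon the hour angle is zero, so the elevation is 90° − |φ − δ| = 90° − |9.6° − (8.7°)| = 90° − 0.9° = 89.1°.

89.1°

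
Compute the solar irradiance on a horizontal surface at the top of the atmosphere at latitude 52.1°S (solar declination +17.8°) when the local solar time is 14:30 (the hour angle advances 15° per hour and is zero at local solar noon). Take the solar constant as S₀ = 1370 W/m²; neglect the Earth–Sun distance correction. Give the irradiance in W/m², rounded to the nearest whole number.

305 W/m²

Hour angle H = 15° × (14.5 − 12) = 37.50°.
With φ = -52.1°, δ = 17.8°, H = 37.50°: sin φ sin δ = -0.2412, cos φ cos δ cos H = 0.4640, so cos θ_z = 0.2228.
Top-of-atmosphere irradiance = S₀ cos θ_z = 1370 × 0.2228 = 305.24 W/m².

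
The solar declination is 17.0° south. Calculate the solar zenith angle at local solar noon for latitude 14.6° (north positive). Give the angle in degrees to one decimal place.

31.6°

At local solar noon the hour angle is zero, so the zenith angle is |φ − δ| = |14.6° − (-17.0°)| = 31.6°.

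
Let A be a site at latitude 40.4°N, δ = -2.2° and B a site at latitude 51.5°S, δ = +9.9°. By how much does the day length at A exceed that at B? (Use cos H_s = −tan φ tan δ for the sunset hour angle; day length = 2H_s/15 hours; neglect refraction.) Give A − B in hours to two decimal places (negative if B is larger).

+1.44 h

A: H_s = arccos(−tan 40.4° · tan -2.2°) = 88.13°, so 2H_s/15 = 11.7507 h.
B: H_s = arccos(−tan -51.5° · tan 9.9°) = 77.33°, so 2H_s/15 = 10.3107 h.
A − B = 11.7507 − 10.3107 = 1.4400 h.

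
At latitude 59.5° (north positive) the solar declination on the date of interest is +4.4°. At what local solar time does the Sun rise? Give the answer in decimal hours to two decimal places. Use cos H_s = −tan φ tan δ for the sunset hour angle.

5.50 h

−tan φ tan δ = −(1.6977)(0.0769) = -0.1306; H_s = arccos(-0.1306) = 97.50°.
Sunrise is at 12 − H_s/15 = 12 − 6.500 = 5.500 h local solar time.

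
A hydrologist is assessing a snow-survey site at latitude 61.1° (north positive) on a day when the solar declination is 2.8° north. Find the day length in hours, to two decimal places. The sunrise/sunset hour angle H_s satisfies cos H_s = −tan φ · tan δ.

The sunset hour angle satisfies cos H_s = −tan φ tan δ = -0.0886, giving H_s = 95.08°.
Day length = 2 H_s / 15° h⁻¹ = 190.16° / 15 = 12.677 h.

12.68 hours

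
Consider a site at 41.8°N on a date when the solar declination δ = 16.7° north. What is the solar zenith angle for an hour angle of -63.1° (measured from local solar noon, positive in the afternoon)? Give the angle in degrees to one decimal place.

cos θ_z = sin φ sin δ + cos φ cos δ cos H = (0.6665)(0.2874) + (0.7455)(0.9578)(0.4524) = 0.5146.
θ_z = arccos(0.5146) = 59.03°.

59.0°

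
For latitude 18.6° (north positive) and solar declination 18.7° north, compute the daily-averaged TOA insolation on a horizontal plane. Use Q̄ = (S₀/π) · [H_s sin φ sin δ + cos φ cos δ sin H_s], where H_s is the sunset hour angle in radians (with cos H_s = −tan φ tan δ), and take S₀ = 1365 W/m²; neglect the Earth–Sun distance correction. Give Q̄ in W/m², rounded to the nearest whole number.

−tan φ tan δ = −(0.3365)(0.3385) = -0.1139; H_s = arccos(-0.1139) = 96.54°. In radians, H_s = 1.6849.
H_s sin φ sin δ = 1.6849 × 0.3190 × 0.3206 = 0.1723.
cos φ cos δ sin H_s = 0.9478 × 0.9472 × 0.9935 = 0.8919.
Q̄ = (1365/π) × (0.1723 + 0.8919) = 434.49 × 1.0642 = 462.38 W/m².

462 W/m²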